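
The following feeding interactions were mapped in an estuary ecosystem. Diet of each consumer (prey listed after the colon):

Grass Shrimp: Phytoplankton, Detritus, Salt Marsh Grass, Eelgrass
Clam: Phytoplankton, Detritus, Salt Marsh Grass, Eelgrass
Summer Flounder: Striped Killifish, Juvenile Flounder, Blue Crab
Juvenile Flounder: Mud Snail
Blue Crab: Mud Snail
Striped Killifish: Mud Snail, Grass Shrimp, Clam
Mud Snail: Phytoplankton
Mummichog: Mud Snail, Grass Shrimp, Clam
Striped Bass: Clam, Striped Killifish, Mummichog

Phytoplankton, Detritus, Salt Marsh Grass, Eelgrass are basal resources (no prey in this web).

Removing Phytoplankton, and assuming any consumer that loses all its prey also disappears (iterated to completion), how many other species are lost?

3

Remove Phytoplankton.
Round 1: Mud Snail (all prey gone) → extinct.
Round 2: Juvenile Flounder (all prey gone), Blue Crab (all prey gone) → extinct.
No further losses. Total secondary extinctions: 3.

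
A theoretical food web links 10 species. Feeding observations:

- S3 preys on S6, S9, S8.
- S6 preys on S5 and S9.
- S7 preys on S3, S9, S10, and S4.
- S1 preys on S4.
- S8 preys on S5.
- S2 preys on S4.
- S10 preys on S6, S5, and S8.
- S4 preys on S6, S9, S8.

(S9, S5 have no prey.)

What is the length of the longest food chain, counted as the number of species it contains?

One longest chain: S5 → S8 → S4 → S1.
It has 4 species and 3 links.

4 species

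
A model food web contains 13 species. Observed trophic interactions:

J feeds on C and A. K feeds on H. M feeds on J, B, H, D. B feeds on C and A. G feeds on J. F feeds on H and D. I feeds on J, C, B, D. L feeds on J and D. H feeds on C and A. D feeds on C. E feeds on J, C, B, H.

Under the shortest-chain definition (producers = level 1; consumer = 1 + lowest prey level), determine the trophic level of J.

C is a producer → level 1.
J eats C → level 2.

Trophic level 2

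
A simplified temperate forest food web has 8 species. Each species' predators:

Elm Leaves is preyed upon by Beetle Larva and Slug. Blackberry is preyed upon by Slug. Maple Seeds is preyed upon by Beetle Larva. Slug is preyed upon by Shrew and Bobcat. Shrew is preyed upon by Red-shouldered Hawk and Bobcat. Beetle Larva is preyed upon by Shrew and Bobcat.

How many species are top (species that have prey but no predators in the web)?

2

Top species (has prey, but nothing eats it): Red-shouldered Hawk, Bobcat.
Count: 2.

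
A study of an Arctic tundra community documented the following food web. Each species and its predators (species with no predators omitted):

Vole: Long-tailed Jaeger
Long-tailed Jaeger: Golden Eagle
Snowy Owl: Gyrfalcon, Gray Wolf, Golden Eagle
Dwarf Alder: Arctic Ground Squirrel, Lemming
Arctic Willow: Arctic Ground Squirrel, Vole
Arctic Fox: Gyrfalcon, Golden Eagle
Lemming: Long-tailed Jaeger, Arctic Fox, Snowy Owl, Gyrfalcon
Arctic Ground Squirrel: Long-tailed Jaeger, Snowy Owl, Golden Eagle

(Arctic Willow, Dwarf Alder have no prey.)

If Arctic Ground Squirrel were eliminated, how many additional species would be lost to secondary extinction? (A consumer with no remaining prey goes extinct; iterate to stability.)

Remove Arctic Ground Squirrel.
Every predator of it retains at least one other prey: Long-tailed Jaeger still has Lemming, Vole; Snowy Owl still has Lemming; Golden Eagle still has Long-tailed Jaeger, Arctic Fox, Snowy Owl.
No consumer loses all prey, so no secondary extinctions occur.

0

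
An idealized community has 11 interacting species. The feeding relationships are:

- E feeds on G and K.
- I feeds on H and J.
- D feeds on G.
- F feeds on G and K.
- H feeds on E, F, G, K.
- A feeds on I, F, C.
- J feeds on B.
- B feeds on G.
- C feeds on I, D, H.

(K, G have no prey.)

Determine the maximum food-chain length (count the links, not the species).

5 links

One longest chain: G → B → J → I → C → A.
It has 6 species and 5 links.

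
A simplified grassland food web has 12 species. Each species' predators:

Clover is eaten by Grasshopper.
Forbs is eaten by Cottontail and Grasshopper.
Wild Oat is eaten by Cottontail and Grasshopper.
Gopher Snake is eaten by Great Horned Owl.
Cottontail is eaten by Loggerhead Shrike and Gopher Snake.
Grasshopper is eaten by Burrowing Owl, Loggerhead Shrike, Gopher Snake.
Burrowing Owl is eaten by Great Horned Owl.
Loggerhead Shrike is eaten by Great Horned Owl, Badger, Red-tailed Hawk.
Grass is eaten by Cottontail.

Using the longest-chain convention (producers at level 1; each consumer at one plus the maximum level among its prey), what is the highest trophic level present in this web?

4

Producers (level 1): Grass, Clover, Wild Oat, Forbs.
Clover → Grasshopper → Burrowing Owl → Great Horned Owl gives Great Horned Owl level 4.
No species has a prey at level 4, so no species reaches level 5.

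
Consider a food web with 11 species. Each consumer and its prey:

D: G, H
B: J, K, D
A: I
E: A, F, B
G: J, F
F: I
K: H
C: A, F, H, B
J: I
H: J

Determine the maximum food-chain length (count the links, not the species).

5 links

One longest chain: I → J → H → K → B → C.
It has 6 species and 5 links.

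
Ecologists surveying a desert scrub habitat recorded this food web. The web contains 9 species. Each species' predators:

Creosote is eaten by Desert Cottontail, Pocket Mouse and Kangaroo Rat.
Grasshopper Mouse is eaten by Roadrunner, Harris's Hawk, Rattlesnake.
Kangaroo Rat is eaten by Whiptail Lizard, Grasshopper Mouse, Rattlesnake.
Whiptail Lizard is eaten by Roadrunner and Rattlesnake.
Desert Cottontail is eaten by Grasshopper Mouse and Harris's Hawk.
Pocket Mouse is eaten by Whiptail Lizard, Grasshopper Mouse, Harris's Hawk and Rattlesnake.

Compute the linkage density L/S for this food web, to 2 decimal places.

L/S = 1.89

There are L = 17 links among S = 9 species.
L/S = 17/9 = 1.8889 ≈ 1.89.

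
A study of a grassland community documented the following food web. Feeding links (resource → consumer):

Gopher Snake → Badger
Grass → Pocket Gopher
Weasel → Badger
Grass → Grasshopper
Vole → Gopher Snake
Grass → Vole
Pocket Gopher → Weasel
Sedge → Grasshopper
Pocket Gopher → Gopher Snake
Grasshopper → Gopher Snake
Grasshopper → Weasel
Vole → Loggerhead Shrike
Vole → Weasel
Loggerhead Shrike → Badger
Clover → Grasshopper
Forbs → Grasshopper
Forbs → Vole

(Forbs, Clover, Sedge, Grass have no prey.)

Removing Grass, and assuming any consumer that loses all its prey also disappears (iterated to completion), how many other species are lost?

1

Remove Grass.
Round 1: Pocket Gopher (all prey gone) → extinct.
No further losses. Total secondary extinctions: 1.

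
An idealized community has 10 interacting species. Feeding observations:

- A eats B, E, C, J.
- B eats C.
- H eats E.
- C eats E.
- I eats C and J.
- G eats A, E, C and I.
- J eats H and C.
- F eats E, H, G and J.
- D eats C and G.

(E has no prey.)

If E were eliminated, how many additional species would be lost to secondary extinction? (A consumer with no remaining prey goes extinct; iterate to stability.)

9

Remove E.
Round 1: H (all prey gone), C (all prey gone) → extinct.
Round 2: J (all prey gone), B (all prey gone) → extinct.
Round 3: A (all prey gone), I (all prey gone) → extinct.
Round 4: G (all prey gone) → extinct.
Round 5: D (all prey gone), F (all prey gone) → extinct.
No further losses. Total secondary extinctions: 9.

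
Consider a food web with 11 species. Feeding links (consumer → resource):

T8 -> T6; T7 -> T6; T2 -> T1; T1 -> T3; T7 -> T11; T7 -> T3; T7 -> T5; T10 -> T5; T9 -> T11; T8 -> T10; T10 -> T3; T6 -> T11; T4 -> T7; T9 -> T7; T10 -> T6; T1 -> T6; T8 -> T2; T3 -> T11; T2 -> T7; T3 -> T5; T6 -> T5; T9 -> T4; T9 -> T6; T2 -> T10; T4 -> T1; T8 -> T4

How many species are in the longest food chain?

5 species

One longest chain: T5 → T6 → T7 → T2 → T8.
It has 5 species and 4 links.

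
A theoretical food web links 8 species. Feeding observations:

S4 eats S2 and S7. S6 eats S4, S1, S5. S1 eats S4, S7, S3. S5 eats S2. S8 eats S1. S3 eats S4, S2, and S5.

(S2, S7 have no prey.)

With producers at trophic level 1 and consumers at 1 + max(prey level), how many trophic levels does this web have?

5

Producers (level 1): S2, S7.
S2 → S4 → S3 → S1 → S6 gives S6 level 5.
No species has a prey at level 5, so no species reaches level 6.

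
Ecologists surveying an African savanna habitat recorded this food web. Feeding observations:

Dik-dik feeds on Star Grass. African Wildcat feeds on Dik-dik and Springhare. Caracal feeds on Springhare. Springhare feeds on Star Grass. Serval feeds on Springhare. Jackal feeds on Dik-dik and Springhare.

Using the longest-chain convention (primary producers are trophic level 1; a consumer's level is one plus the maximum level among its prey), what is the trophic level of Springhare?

Star Grass is a producer → level 1.
Springhare eats Star Grass → level 2.

Trophic level 2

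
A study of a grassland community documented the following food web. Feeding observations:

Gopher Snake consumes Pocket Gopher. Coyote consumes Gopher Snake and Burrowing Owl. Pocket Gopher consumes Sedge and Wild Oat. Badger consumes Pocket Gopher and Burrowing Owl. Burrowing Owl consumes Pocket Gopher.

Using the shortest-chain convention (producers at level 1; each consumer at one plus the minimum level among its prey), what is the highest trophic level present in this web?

Producers (level 1): Sedge, Wild Oat.
Following each consumer down to its lowest-level prey: Sedge → Pocket Gopher → Burrowing Owl → Coyote (levels 1 through 4).
All prey of Coyote (Burrowing Owl 3, Gopher Snake 3) are at level 3 or above, so Coyote is at level 1 + 3 = 4.
Every consumer has at least one prey at level 3 or below, so none exceeds level 4.

4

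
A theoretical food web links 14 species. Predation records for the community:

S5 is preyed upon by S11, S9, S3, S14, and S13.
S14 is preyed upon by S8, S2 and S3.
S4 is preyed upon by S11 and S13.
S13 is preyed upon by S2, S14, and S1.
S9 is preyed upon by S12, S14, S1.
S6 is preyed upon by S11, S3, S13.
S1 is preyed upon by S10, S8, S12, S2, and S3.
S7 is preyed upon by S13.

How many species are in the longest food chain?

One longest chain: S5 → S9 → S1 → S3.
It has 4 species and 3 links.

4 species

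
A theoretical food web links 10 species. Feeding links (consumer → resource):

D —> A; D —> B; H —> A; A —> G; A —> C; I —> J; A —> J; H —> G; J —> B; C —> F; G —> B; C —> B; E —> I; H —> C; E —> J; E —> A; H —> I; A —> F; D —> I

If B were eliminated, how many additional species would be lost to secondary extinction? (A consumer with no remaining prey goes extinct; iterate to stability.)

3

Remove B.
Round 1: J (all prey gone), G (all prey gone) → extinct.
Round 2: I (all prey gone) → extinct.
No further losses. Total secondary extinctions: 3.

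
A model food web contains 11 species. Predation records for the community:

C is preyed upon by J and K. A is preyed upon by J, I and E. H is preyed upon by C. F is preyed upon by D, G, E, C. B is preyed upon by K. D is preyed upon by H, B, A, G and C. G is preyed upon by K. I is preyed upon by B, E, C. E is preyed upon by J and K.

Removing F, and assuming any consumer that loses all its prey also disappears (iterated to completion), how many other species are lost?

Remove F.
Round 1: D (all prey gone) → extinct.
Round 2: H (all prey gone), G (all prey gone), A (all prey gone) → extinct.
Round 3: I (all prey gone) → extinct.
Round 4: B (all prey gone), C (all prey gone), E (all prey gone) → extinct.
Round 5: J (all prey gone), K (all prey gone) → extinct.
No further losses. Total secondary extinctions: 10.

10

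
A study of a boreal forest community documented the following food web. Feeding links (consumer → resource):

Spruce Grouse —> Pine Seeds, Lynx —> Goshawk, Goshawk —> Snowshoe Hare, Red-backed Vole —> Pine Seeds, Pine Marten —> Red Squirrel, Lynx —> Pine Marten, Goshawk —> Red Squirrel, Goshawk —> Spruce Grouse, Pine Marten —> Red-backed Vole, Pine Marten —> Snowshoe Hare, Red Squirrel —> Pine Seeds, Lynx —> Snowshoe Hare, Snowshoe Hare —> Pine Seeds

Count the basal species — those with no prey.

Basal species (no prey listed): Pine Seeds.
Count: 1.

1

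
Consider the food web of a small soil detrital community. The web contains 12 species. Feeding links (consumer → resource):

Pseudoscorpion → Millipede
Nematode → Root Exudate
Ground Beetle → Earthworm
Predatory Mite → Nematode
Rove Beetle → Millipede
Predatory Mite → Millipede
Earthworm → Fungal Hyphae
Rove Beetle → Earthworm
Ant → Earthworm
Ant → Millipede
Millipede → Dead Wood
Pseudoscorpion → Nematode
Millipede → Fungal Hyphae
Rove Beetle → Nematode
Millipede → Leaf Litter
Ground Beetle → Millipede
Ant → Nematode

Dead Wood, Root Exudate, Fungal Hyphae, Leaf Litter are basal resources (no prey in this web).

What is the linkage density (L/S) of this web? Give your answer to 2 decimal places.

There are L = 17 links among S = 12 species.
L/S = 17/12 = 1.4167 ≈ 1.42.

L/S = 1.42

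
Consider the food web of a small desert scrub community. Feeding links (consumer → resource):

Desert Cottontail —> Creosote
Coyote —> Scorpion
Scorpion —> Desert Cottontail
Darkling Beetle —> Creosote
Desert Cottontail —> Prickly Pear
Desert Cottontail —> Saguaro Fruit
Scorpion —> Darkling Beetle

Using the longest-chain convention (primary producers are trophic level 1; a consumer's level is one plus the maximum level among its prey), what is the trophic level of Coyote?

Creosote is a producer → level 1.
Darkling Beetle eats Creosote → level 2.
Scorpion eats Darkling Beetle (level 2); other prey at levels: Desert Cottontail 2 → level 3.
Coyote eats Scorpion → level 4.

Trophic level 4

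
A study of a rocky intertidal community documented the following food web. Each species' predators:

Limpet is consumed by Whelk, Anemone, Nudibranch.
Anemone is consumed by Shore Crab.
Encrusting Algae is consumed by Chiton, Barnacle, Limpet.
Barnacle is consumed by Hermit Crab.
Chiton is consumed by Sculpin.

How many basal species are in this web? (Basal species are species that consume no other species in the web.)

1

Basal species (no prey listed): Encrusting Algae.
Count: 1.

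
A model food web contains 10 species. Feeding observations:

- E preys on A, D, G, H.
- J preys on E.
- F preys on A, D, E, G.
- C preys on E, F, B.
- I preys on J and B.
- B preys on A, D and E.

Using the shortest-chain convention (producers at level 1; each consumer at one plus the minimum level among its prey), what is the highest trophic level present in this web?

Producers (level 1): H, A, G, D.
Following each consumer down to its lowest-level prey: A → B → I (levels 1 through 3).
All prey of I (B 2, J 3) are at level 2 or above, so I is at level 1 + 2 = 3.
Every consumer has at least one prey at level 2 or below, so none exceeds level 3.

3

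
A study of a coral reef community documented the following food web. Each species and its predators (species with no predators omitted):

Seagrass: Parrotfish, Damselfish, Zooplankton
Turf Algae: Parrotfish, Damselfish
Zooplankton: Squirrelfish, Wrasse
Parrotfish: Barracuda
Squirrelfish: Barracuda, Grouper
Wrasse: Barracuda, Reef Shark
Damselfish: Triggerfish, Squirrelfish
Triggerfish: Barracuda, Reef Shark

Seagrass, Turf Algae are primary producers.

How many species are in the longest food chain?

One longest chain: Seagrass → Damselfish → Triggerfish → Barracuda.
It has 4 species and 3 links.

4 species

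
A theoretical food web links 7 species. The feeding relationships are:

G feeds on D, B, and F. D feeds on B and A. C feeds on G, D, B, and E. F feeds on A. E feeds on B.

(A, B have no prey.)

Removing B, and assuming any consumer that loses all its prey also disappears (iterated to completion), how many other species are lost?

1

Remove B.
Round 1: E (all prey gone) → extinct.
No further losses. Total secondary extinctions: 1.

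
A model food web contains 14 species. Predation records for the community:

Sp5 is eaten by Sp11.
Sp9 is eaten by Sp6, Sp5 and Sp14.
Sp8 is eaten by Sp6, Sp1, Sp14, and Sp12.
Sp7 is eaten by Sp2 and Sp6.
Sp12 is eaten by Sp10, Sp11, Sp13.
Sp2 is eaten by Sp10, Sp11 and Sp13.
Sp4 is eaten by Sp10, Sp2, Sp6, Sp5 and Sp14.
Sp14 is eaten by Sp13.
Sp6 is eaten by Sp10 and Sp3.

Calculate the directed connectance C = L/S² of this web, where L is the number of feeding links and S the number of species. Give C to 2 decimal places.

The web has S = 14 species and L = 24 feeding links.
C = L / S² = 24 / 196 = 0.1224 ≈ 0.12.

C = 0.12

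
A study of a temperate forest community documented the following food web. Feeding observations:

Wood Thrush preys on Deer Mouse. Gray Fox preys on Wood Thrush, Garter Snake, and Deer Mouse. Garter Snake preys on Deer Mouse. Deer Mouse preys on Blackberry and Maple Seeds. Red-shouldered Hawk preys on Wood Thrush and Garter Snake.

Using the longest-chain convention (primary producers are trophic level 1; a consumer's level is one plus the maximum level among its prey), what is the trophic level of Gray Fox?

Trophic level 4

Blackberry is a producer → level 1.
Deer Mouse eats Blackberry (level 1); other prey at levels: Maple Seeds 1 → level 2.
Garter Snake eats Deer Mouse → level 3.
Gray Fox eats Garter Snake (level 3); other prey at levels: Deer Mouse 2, Wood Thrush 3 → level 4.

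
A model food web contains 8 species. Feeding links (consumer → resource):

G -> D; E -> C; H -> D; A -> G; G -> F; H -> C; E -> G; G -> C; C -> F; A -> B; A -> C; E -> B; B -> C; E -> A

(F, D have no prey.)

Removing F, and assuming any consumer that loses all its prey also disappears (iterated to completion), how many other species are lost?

2

Remove F.
Round 1: C (all prey gone) → extinct.
Round 2: B (all prey gone) → extinct.
No further losses. Total secondary extinctions: 2.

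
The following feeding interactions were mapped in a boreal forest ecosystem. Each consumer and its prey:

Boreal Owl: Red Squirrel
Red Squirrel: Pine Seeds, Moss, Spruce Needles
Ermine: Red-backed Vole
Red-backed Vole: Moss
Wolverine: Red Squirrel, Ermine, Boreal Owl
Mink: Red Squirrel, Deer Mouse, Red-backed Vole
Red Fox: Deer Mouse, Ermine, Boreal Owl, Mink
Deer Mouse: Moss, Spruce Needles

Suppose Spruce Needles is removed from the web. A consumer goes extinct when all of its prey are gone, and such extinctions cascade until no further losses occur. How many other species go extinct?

Remove Spruce Needles.
Every predator of it retains at least one other prey: Red Squirrel still has Pine Seeds, Moss; Deer Mouse still has Moss.
No consumer loses all prey, so no secondary extinctions occur.

0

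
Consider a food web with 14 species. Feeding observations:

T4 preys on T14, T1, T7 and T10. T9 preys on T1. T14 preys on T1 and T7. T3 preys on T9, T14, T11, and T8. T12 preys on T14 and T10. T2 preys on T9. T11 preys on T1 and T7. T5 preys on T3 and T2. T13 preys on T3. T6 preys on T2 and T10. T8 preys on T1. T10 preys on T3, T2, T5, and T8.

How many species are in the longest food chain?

6 species

One longest chain: T1 → T9 → T2 → T5 → T10 → T12.
It has 6 species and 5 links.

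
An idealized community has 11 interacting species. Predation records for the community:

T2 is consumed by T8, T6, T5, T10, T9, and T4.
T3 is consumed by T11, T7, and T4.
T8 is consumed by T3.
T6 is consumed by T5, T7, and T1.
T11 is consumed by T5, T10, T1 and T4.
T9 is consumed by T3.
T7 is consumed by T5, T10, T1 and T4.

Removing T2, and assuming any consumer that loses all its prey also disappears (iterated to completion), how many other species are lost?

10

Remove T2.
Round 1: T9 (all prey gone), T6 (all prey gone), T8 (all prey gone) → extinct.
Round 2: T3 (all prey gone) → extinct.
Round 3: T7 (all prey gone), T11 (all prey gone) → extinct.
Round 4: T1 (all prey gone), T4 (all prey gone), T5 (all prey gone), T10 (all prey gone) → extinct.
No further losses. Total secondary extinctions: 10.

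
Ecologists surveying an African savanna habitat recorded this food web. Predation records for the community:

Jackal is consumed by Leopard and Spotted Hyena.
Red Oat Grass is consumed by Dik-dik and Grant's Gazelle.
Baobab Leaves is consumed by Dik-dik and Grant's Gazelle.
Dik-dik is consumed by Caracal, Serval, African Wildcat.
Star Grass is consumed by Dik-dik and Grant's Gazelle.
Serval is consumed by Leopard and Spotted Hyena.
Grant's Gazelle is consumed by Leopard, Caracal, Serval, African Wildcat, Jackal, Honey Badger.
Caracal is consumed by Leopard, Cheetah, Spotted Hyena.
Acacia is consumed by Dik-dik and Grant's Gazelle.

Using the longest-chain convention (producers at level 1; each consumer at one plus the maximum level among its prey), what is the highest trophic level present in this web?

4

Producers (level 1): Star Grass, Acacia, Red Oat Grass, Baobab Leaves.
Star Grass → Dik-dik → Caracal → Cheetah gives Cheetah level 4.
No species has a prey at level 4, so no species reaches level 5.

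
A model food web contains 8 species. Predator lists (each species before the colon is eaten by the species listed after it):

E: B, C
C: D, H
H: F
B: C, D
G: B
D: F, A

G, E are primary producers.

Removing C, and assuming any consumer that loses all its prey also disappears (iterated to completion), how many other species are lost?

Remove C.
Round 1: H (all prey gone) → extinct.
No further losses. Total secondary extinctions: 1.

1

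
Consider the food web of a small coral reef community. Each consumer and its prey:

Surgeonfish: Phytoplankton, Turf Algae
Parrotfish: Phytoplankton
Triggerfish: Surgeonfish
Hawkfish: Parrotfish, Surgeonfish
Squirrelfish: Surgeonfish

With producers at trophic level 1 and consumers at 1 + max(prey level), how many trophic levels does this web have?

3

Producers (level 1): Phytoplankton, Turf Algae.
Phytoplankton → Surgeonfish → Squirrelfish gives Squirrelfish level 3.
No species has a prey at level 3, so no species reaches level 4.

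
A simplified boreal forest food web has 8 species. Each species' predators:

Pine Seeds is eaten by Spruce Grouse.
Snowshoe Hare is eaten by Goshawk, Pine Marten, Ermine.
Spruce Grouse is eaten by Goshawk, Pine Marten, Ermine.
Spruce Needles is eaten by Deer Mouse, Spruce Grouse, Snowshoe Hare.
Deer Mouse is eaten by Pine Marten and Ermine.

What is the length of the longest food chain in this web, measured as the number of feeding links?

2 links

One longest chain: Pine Seeds → Spruce Grouse → Pine Marten.
It has 3 species and 2 links.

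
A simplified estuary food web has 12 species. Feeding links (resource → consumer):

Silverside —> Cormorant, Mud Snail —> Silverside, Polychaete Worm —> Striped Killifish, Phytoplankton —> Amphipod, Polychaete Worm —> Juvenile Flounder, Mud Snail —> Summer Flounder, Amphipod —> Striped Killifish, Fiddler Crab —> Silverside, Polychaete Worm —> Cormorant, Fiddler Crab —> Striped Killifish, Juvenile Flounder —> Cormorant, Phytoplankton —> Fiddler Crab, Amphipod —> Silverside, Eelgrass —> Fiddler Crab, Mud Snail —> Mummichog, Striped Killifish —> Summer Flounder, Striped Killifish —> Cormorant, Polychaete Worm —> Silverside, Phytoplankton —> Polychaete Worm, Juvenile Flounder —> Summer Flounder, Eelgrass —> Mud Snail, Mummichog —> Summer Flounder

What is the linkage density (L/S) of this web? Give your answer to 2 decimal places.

There are L = 22 links among S = 12 species.
L/S = 22/12 = 1.8333 ≈ 1.83.

L/S = 1.83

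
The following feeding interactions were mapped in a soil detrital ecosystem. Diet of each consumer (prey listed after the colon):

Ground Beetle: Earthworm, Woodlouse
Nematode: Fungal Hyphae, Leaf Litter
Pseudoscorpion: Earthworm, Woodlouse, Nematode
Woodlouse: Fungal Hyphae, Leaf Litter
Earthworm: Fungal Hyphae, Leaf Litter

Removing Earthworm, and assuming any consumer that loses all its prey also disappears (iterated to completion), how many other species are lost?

0

Remove Earthworm.
Every predator of it retains at least one other prey: Ground Beetle still has Woodlouse; Pseudoscorpion still has Woodlouse, Nematode.
No consumer loses all prey, so no secondary extinctions occur.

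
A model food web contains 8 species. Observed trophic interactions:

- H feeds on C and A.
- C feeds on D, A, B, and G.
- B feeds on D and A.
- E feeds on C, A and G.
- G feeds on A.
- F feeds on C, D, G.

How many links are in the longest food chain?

3 links

One longest chain: A → G → C → H.
It has 4 species and 3 links.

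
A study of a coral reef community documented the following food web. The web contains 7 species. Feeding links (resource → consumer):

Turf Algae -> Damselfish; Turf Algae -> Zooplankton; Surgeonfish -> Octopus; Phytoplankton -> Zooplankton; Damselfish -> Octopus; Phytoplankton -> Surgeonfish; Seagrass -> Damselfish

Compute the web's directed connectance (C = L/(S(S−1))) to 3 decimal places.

The web has S = 7 species and L = 7 feeding links.
C = L / (S(S−1)) = 7 / 42 = 0.1667 ≈ 0.167.

C = 0.167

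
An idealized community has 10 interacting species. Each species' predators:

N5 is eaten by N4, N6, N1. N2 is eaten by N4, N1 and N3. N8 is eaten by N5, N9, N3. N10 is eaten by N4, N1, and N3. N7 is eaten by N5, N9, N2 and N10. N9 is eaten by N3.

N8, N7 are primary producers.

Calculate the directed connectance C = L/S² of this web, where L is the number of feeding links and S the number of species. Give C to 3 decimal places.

The web has S = 10 species and L = 17 feeding links.
C = L / S² = 17 / 100 = 0.1700 ≈ 0.170.

C = 0.170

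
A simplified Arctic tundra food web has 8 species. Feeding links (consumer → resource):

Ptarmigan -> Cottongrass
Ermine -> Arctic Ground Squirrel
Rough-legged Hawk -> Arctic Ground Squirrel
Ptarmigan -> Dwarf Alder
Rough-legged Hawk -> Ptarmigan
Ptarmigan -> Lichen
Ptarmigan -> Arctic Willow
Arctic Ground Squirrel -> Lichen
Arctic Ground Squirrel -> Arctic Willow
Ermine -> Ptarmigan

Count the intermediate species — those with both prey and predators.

Intermediate species (has both prey and predators): Ptarmigan, Arctic Ground Squirrel.
Count: 2.

2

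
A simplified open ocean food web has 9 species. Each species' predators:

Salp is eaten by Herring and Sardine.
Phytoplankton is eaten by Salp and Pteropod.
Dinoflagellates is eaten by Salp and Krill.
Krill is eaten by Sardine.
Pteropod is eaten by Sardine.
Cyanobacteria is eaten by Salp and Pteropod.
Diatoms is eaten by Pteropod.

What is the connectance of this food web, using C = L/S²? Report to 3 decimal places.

C = 0.136

The web has S = 9 species and L = 11 feeding links.
C = L / S² = 11 / 81 = 0.1358 ≈ 0.136.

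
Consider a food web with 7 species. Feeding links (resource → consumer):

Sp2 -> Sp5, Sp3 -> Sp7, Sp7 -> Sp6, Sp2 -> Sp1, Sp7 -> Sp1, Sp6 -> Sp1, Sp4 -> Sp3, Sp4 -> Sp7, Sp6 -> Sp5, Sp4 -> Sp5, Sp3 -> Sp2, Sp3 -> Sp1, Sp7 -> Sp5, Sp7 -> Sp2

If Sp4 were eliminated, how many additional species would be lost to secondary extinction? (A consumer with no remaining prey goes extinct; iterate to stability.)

Remove Sp4.
Round 1: Sp3 (all prey gone) → extinct.
Round 2: Sp7 (all prey gone) → extinct.
Round 3: Sp6 (all prey gone), Sp2 (all prey gone) → extinct.
Round 4: Sp1 (all prey gone), Sp5 (all prey gone) → extinct.
No further losses. Total secondary extinctions: 6.

6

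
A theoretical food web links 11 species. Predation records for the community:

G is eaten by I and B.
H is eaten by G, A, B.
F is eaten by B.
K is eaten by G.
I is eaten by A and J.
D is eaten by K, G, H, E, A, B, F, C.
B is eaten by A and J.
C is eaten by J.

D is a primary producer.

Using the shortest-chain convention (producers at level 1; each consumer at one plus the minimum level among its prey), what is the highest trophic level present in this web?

3

Producers (level 1): D.
Following each consumer down to its lowest-level prey: D → G → I (levels 1 through 3).
All prey of I (G 2) are at level 2 or above, so I is at level 1 + 2 = 3.
Every consumer has at least one prey at level 2 or below, so none exceeds level 3.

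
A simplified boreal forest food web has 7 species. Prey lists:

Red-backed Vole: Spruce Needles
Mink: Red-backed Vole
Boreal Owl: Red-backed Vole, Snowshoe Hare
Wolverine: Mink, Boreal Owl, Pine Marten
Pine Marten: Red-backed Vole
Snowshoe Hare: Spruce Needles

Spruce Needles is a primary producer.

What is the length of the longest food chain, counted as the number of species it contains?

One longest chain: Spruce Needles → Red-backed Vole → Mink → Wolverine.
It has 4 species and 3 links.

4 species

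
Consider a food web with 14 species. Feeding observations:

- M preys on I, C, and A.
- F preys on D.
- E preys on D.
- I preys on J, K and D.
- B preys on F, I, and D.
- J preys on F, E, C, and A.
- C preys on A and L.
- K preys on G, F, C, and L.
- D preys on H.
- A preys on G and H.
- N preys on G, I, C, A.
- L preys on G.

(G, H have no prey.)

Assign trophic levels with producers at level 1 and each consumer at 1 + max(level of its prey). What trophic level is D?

H is a producer → level 1.
D eats H → level 2.

Trophic level 2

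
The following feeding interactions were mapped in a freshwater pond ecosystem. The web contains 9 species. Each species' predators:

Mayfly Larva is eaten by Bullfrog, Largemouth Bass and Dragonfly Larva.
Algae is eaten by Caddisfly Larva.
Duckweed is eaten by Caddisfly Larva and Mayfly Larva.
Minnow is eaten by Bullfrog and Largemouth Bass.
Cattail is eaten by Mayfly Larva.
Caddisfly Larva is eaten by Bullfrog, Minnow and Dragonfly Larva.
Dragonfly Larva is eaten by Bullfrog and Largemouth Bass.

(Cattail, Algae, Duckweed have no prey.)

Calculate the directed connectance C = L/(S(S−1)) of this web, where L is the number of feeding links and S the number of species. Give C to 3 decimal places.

The web has S = 9 species and L = 14 feeding links.
C = L / (S(S−1)) = 14 / 72 = 0.1944 ≈ 0.194.

C = 0.194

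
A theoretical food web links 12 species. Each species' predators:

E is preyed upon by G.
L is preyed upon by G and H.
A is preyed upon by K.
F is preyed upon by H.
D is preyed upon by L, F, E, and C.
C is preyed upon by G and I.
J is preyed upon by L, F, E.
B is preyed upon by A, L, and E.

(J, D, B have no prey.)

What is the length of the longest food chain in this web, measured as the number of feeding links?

One longest chain: B → A → K.
It has 3 species and 2 links.

2 links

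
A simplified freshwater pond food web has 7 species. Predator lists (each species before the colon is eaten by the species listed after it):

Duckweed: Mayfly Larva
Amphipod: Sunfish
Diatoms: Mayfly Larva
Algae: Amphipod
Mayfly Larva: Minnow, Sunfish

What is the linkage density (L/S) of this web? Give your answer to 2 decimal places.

L/S = 0.86

There are L = 6 links among S = 7 species.
L/S = 6/7 = 0.8571 ≈ 0.86.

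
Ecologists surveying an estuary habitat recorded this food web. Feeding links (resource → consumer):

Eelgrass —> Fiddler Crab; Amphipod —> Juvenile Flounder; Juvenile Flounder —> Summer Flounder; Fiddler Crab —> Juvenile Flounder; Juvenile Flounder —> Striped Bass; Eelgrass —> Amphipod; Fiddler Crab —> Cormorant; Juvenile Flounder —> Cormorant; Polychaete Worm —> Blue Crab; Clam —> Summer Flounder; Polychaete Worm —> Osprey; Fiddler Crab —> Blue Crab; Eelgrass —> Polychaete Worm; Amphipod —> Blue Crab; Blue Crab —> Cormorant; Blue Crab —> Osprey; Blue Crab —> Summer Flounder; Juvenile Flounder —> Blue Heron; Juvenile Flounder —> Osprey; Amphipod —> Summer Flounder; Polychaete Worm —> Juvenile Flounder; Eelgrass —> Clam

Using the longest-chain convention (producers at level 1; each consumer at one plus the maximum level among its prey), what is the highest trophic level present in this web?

4

Producers (level 1): Eelgrass.
Eelgrass → Amphipod → Juvenile Flounder → Cormorant gives Cormorant level 4.
No species has a prey at level 4, so no species reaches level 5.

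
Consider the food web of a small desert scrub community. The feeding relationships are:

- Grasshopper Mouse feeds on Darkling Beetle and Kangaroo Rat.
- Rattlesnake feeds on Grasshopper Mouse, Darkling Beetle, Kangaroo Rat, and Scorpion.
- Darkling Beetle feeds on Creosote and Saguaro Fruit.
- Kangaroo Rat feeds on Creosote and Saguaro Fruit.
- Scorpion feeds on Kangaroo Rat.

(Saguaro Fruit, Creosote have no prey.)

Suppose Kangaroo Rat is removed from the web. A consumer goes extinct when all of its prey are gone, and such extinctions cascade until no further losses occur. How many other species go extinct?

Remove Kangaroo Rat.
Round 1: Scorpion (all prey gone) → extinct.
No further losses. Total secondary extinctions: 1.

1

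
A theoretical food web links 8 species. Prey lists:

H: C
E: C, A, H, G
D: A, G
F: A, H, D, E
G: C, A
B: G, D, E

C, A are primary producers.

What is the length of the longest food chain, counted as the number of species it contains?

One longest chain: C → G → D → B.
It has 4 species and 3 links.

4 species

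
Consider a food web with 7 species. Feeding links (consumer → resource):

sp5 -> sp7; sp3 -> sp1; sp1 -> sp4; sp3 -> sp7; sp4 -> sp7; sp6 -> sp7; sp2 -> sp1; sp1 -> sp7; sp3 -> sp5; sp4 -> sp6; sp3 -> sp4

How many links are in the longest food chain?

4 links

One longest chain: sp7 → sp6 → sp4 → sp1 → sp2.
It has 5 species and 4 links.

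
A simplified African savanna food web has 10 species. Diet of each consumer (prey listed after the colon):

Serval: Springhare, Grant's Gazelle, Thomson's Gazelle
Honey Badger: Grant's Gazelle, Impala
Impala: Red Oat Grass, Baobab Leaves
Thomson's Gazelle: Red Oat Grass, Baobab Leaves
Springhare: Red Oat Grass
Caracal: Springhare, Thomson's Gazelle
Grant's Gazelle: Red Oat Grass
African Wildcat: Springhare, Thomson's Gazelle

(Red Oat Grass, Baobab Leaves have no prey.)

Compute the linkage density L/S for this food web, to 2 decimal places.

There are L = 15 links among S = 10 species.
L/S = 15/10 = 1.5000 ≈ 1.50.

L/S = 1.50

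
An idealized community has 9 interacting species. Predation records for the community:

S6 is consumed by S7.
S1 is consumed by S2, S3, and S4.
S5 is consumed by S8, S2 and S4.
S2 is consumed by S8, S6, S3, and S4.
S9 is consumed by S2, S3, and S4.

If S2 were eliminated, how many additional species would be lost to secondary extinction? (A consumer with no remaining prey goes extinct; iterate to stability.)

Remove S2.
Round 1: S6 (all prey gone) → extinct.
Round 2: S7 (all prey gone) → extinct.
No further losses. Total secondary extinctions: 2.

2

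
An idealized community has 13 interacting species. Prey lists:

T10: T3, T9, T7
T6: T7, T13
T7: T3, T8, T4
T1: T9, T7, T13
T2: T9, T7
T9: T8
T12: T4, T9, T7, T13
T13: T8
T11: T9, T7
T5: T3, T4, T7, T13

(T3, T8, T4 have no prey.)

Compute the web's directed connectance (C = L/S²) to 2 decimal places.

The web has S = 13 species and L = 25 feeding links.
C = L / S² = 25 / 169 = 0.1479 ≈ 0.15.

C = 0.15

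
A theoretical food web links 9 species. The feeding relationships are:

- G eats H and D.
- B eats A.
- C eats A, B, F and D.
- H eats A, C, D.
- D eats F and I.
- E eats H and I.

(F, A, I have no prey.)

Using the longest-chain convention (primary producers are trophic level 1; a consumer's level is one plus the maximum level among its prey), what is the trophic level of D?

Trophic level 2

F is a producer → level 1.
D eats F (level 1); other prey at levels: I 1 → level 2.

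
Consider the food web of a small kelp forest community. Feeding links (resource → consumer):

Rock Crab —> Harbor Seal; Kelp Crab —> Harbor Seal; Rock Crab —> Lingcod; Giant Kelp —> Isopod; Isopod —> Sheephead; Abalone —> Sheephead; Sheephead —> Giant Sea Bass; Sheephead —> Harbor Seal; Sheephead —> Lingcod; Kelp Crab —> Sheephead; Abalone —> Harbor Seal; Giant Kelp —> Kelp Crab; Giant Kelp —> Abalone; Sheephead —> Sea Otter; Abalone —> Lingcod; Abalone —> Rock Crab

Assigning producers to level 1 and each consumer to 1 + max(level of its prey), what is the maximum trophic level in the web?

Producers (level 1): Giant Kelp.
Giant Kelp → Isopod → Sheephead → Lingcod gives Lingcod level 4.
No species has a prey at level 4, so no species reaches level 5.

4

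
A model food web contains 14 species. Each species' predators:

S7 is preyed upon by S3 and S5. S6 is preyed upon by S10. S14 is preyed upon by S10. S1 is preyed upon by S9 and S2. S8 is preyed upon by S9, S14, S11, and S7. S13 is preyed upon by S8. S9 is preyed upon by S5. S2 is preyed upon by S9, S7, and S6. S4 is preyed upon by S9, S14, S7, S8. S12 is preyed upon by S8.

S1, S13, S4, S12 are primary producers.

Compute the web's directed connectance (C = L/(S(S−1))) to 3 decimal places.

The web has S = 14 species and L = 20 feeding links.
C = L / (S(S−1)) = 20 / 182 = 0.1099 ≈ 0.110.

C = 0.110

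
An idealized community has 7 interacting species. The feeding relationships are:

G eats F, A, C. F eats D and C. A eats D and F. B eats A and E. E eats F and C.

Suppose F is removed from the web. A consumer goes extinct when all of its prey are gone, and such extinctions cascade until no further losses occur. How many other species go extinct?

0

Remove F.
Every predator of it retains at least one other prey: A still has D; E still has C; G still has C, A.
No consumer loses all prey, so no secondary extinctions occur.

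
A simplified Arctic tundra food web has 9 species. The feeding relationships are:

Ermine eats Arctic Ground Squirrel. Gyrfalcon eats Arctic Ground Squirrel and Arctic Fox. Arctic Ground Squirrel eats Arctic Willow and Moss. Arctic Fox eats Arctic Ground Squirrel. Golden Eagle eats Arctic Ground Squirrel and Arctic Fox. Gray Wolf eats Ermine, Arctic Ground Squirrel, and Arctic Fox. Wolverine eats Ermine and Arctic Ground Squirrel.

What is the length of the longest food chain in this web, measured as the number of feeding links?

One longest chain: Arctic Willow → Arctic Ground Squirrel → Arctic Fox → Golden Eagle.
It has 4 species and 3 links.

3 links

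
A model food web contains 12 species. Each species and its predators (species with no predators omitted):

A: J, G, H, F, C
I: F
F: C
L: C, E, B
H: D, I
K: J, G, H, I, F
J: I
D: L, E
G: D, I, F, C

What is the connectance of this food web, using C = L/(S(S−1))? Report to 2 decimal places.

C = 0.18

The web has S = 12 species and L = 24 feeding links.
C = L / (S(S−1)) = 24 / 132 = 0.1818 ≈ 0.18.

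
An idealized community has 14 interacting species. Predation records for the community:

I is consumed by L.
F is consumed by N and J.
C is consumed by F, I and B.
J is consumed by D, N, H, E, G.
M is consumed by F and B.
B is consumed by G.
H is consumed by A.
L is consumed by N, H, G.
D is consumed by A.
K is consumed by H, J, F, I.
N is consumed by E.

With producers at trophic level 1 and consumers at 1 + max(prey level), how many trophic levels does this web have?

Producers (level 1): M, K, C.
M → F → J → N → E gives E level 5.
No species has a prey at level 5, so no species reaches level 6.

5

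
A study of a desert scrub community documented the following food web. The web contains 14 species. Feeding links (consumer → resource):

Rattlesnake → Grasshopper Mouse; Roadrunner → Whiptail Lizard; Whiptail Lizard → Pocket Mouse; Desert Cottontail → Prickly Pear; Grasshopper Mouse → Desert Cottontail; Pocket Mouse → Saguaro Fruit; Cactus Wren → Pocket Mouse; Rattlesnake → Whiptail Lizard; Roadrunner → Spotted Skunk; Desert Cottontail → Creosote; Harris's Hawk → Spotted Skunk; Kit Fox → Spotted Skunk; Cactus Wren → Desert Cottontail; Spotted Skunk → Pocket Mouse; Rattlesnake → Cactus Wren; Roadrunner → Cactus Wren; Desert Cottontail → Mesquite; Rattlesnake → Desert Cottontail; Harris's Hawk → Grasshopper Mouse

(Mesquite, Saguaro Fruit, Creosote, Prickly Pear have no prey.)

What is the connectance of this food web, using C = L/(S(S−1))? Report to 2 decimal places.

The web has S = 14 species and L = 19 feeding links.
C = L / (S(S−1)) = 19 / 182 = 0.1044 ≈ 0.10.

C = 0.10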